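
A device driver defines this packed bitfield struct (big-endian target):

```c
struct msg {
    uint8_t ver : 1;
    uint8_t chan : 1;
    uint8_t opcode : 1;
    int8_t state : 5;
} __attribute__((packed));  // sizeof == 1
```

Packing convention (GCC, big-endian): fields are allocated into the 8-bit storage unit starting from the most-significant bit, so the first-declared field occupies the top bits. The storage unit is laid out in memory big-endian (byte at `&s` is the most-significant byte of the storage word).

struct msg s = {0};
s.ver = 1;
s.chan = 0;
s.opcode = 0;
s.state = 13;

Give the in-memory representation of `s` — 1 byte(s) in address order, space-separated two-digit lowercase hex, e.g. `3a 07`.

[7+:1] ver=1 & 0x1 = 0x1; word=0x80
[6+:1] chan=0 & 0x1 = 0x0; word=0x80
[5+:1] opcode=0 & 0x1 = 0x0; word=0x80
[0+:5] state=13 & 0x1f = 0xd; word=0x8d
word = 0x8d → big-endian bytes:
  [0]=0x8d

8d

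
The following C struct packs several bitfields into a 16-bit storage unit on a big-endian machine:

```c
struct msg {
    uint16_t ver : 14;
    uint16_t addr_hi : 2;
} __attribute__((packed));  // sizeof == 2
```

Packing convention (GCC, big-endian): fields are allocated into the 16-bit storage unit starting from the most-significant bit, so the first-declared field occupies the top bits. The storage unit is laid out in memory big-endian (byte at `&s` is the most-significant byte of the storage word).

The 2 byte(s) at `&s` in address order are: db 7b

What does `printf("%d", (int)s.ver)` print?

14046

[0]=0xdb [1]=0x7b (big-endian) → word 0xdb7b
ver:14 @ bit 2 → (0xdb7b>>2)&0x3fff = 0x36de  ←
addr_hi:2 @ bit 0 → (0xdb7b>>0)&0x3 = 0x3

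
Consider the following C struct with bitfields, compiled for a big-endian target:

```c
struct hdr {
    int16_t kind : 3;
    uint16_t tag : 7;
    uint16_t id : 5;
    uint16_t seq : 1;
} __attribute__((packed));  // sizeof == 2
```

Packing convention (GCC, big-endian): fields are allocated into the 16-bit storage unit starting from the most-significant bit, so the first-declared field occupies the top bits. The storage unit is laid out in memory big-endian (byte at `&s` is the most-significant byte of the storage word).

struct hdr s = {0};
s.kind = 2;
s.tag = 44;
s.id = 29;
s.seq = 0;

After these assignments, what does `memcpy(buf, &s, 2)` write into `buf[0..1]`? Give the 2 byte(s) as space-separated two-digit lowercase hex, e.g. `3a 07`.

4b 3a

[13+:3] kind=2 & 0x7 = 0x2; word=0x4000
[6+:7] tag=44 & 0x7f = 0x2c; word=0x4b00
[1+:5] id=29 & 0x1f = 0x1d; word=0x4b3a
[0+:1] seq=0 & 0x1 = 0x0; word=0x4b3a
word = 0x4b3a → big-endian bytes:
  [0]=0x4b  [1]=0x3a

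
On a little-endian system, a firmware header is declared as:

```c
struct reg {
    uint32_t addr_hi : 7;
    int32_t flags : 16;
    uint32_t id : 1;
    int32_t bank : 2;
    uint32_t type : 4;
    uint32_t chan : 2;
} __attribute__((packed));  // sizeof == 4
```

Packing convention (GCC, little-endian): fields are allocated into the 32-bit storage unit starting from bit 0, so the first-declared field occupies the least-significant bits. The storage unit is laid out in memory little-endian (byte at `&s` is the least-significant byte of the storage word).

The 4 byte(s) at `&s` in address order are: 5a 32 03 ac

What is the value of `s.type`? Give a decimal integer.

[0]=0x5a [1]=0x32 [2]=0x03 [3]=0xac (little-endian) → word 0xac03325a
addr_hi:7 @ bit 0 → (0xac03325a>>0)&0x7f = 0x5a
flags:16 @ bit 7 → (0xac03325a>>7)&0xffff = 0x664
id:1 @ bit 23 → (0xac03325a>>23)&0x1 = 0x0
bank:2 @ bit 24 → (0xac03325a>>24)&0x3 = 0x0
type:4 @ bit 26 → (0xac03325a>>26)&0xf = 0xb  ←
chan:2 @ bit 30 → (0xac03325a>>30)&0x3 = 0x2

11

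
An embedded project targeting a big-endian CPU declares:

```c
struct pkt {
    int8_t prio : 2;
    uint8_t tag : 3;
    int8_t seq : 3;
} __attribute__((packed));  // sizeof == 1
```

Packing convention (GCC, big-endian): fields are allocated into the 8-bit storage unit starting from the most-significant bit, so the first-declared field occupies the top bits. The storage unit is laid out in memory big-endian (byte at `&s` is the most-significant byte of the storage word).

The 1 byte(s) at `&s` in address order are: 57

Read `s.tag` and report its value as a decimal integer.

[0]=0x57 (big-endian) → word 0x57
prio [6+:2] = (word>>6) & 0x3 = 1
tag [3+:3] = (word>>3) & 0x7 = 2  ←
seq [0+:3] = (word>>0) & 0x7 = 7

2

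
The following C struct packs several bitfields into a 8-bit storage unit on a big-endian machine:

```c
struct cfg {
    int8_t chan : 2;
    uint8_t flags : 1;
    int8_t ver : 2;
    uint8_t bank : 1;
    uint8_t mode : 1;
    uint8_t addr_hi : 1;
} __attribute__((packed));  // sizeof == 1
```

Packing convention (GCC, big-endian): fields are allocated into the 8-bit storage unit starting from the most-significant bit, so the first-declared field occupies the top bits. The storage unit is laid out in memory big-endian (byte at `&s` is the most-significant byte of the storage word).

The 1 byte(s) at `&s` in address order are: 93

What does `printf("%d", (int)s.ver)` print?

[0]=0x93 (big-endian) → word 0x93
chan [6+:2] = (word>>6) & 0x3 = 2
flags [5+:1] = (word>>5) & 0x1 = 0
ver [3+:2] = (word>>3) & 0x3 = 2  ←
bank [2+:1] = (word>>2) & 0x1 = 0
mode [1+:1] = (word>>1) & 0x1 = 1
addr_hi [0+:1] = (word>>0) & 0x1 = 1
ver signed 2b, MSB=1: 2 - 4 = -2

-2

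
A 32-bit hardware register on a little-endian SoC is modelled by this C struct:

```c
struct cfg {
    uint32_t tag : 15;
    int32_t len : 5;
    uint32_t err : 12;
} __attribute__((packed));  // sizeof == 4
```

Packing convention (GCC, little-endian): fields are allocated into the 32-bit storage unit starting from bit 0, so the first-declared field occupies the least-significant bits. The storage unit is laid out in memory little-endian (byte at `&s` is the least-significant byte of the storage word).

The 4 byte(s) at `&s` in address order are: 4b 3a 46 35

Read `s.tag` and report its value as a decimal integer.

14923

[0]=0x4b [1]=0x3a [2]=0x46 [3]=0x35 (little-endian) → word 0x35463a4b
tag [0+:15] = (word>>0) & 0x7fff = 14923  ←
len [15+:5] = (word>>15) & 0x1f = 12
err [20+:12] = (word>>20) & 0xfff = 852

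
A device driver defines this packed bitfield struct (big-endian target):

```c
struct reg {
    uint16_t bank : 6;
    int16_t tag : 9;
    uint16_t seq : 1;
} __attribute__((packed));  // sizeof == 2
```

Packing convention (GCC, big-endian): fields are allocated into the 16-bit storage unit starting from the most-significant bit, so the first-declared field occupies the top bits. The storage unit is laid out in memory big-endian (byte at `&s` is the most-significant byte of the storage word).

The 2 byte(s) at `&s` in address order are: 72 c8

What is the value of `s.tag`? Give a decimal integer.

[0]=0x72 [1]=0xc8 (big-endian) → word 0x72c8
bank:6 @ bit 10 → (0x72c8>>10)&0x3f = 0x1c
tag:9 @ bit 1 → (0x72c8>>1)&0x1ff = 0x164  ←
seq:1 @ bit 0 → (0x72c8>>0)&0x1 = 0x0
tag signed 9b, MSB=1: 356 - 512 = -156

-156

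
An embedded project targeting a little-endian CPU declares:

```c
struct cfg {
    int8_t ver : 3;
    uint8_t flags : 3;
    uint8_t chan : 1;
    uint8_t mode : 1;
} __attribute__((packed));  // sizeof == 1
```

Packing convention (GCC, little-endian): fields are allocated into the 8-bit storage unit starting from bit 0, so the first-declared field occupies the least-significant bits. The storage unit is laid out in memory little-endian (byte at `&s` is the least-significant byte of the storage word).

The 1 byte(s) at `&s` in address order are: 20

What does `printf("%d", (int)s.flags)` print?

4

[0]=0x20 (little-endian) → word 0x20
ver:3 @ bit 0 → (0x20>>0)&0x7 = 0x0
flags:3 @ bit 3 → (0x20>>3)&0x7 = 0x4  ←
chan:1 @ bit 6 → (0x20>>6)&0x1 = 0x0
mode:1 @ bit 7 → (0x20>>7)&0x1 = 0x0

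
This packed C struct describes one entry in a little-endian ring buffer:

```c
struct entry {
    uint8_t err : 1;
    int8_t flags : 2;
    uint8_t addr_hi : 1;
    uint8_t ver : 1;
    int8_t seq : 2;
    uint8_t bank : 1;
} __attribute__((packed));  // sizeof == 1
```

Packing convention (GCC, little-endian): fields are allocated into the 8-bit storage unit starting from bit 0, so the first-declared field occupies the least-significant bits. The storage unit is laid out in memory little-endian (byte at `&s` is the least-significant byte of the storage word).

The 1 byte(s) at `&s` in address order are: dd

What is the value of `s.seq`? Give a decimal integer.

-2

[0]=0xdd (little-endian) → word 0xdd
err:1 @ bit 0 → (0xdd>>0)&0x1 = 0x1
flags:2 @ bit 1 → (0xdd>>1)&0x3 = 0x2
addr_hi:1 @ bit 3 → (0xdd>>3)&0x1 = 0x1
ver:1 @ bit 4 → (0xdd>>4)&0x1 = 0x1
seq:2 @ bit 5 → (0xdd>>5)&0x3 = 0x2  ←
bank:1 @ bit 7 → (0xdd>>7)&0x1 = 0x1
seq signed 2b, MSB=1: 2 - 4 = -2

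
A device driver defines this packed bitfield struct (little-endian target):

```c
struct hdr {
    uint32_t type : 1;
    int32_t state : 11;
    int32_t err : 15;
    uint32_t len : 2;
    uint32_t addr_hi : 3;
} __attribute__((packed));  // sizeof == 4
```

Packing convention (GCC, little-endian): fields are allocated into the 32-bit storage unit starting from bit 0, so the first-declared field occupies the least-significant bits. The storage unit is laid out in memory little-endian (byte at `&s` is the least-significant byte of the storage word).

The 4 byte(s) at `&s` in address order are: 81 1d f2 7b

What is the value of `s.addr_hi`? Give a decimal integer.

[0]=0x81 [1]=0x1d [2]=0xf2 [3]=0x7b (little-endian) → word 0x7bf21d81
type:1 @ bit 0 → (0x7bf21d81>>0)&0x1 = 0x1
state:11 @ bit 1 → (0x7bf21d81>>1)&0x7ff = 0x6c0
err:15 @ bit 12 → (0x7bf21d81>>12)&0x7fff = 0x3f21
len:2 @ bit 27 → (0x7bf21d81>>27)&0x3 = 0x3
addr_hi:3 @ bit 29 → (0x7bf21d81>>29)&0x7 = 0x3  ←

3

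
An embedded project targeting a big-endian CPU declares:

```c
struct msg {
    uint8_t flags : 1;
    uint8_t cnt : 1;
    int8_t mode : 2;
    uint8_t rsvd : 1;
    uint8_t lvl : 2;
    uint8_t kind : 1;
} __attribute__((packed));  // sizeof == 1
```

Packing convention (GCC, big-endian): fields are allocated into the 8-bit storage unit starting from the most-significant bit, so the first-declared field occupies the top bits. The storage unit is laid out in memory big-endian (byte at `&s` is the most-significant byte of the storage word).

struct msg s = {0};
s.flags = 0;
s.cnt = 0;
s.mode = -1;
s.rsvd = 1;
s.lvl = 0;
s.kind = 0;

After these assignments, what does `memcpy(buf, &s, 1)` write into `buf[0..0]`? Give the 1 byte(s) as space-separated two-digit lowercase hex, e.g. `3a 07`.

38

flags (1b) val=0 bits=0x0 at bit 7: 0x00
cnt (1b) val=0 bits=0x0 at bit 6: 0x00
mode (2b) val=-1 bits=0x3 at bit 4: 0x30
rsvd (1b) val=1 bits=0x1 at bit 3: 0x38
lvl (2b) val=0 bits=0x0 at bit 1: 0x38
kind (1b) val=0 bits=0x0 at bit 0: 0x38
word = 0x38 → big-endian bytes:
  [0]=0x38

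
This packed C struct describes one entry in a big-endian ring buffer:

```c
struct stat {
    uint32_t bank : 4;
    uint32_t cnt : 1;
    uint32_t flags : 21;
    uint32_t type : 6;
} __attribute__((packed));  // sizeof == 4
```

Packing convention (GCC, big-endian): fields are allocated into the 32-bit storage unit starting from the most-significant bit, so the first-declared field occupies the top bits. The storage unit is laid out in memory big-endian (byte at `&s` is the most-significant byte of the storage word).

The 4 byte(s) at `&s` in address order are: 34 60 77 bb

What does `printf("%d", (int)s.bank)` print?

3

[0]=0x34 [1]=0x60 [2]=0x77 [3]=0xbb (big-endian) → word 0x346077bb
bank [28+:4] = (word>>28) & 0xf = 3  ←
cnt [27+:1] = (word>>27) & 0x1 = 0
flags [6+:21] = (word>>6) & 0x1fffff = 1147358
type [0+:6] = (word>>0) & 0x3f = 59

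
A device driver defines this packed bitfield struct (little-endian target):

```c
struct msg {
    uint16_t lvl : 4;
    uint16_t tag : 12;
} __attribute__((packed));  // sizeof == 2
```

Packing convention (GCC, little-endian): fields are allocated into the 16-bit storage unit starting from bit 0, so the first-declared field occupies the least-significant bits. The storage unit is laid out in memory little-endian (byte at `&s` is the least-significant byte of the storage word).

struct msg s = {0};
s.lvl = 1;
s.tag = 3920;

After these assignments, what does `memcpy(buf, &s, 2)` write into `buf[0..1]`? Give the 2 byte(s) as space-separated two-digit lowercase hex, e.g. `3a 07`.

[0+:4] lvl=1 & 0xf = 0x1; word=0x0001
[4+:12] tag=3920 & 0xfff = 0xf50; word=0xf501
word = 0xf501 → little-endian bytes:
  [0]=0x01  [1]=0xf5

01 f5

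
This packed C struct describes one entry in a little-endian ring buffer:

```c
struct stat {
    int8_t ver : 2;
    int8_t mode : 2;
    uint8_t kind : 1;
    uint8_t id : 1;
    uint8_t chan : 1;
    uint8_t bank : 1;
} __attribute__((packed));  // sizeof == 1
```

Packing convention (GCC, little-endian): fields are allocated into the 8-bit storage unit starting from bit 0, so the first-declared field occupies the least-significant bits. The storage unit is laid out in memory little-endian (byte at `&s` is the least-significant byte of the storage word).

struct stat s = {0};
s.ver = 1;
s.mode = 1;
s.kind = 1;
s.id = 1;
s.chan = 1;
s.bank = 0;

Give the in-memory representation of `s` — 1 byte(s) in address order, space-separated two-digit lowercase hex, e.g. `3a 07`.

75

ver (2b) val=1 bits=0x1 at bit 0: 0x01
mode (2b) val=1 bits=0x1 at bit 2: 0x05
kind (1b) val=1 bits=0x1 at bit 4: 0x15
id (1b) val=1 bits=0x1 at bit 5: 0x35
chan (1b) val=1 bits=0x1 at bit 6: 0x75
bank (1b) val=0 bits=0x0 at bit 7: 0x75
word = 0x75 → little-endian bytes:
  [0]=0x75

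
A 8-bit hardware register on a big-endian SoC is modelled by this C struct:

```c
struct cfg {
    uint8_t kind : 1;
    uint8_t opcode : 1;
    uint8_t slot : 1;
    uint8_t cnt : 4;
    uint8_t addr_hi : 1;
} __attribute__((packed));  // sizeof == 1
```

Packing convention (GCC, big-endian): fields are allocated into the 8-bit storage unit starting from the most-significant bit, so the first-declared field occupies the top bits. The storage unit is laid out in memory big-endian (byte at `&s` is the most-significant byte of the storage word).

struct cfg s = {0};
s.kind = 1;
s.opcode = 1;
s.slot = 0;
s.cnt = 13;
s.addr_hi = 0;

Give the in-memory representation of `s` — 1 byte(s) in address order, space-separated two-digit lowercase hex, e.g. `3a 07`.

da

kind (1b) val=1 bits=0x1 at bit 7: 0x80
opcode (1b) val=1 bits=0x1 at bit 6: 0xc0
slot (1b) val=0 bits=0x0 at bit 5: 0xc0
cnt (4b) val=13 bits=0xd at bit 1: 0xda
addr_hi (1b) val=0 bits=0x0 at bit 0: 0xda
word = 0xda → big-endian bytes:
  [0]=0xda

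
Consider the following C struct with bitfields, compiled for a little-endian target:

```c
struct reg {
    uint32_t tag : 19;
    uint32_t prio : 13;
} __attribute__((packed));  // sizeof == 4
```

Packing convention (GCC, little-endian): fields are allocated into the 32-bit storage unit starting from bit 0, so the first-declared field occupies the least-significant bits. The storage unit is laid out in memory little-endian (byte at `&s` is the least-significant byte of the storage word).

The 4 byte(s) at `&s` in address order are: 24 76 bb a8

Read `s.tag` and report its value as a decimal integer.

[0]=0x24 [1]=0x76 [2]=0xbb [3]=0xa8 (little-endian) → word 0xa8bb7624
tag [0+:19] = (word>>0) & 0x7ffff = 226852  ←
prio [19+:13] = (word>>19) & 0x1fff = 5399

226852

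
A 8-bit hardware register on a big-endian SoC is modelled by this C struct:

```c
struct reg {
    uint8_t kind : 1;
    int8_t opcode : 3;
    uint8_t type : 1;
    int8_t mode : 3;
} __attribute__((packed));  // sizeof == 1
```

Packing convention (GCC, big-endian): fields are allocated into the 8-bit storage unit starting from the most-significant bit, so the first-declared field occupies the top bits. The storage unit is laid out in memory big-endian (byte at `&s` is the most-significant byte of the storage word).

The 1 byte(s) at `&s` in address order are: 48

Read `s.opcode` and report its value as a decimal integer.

-4

[0]=0x48 (big-endian) → word 0x48
kind:1 @ bit 7 → (0x48>>7)&0x1 = 0x0
opcode:3 @ bit 4 → (0x48>>4)&0x7 = 0x4  ←
type:1 @ bit 3 → (0x48>>3)&0x1 = 0x1
mode:3 @ bit 0 → (0x48>>0)&0x7 = 0x0
opcode signed 3b, MSB=1: 4 - 8 = -4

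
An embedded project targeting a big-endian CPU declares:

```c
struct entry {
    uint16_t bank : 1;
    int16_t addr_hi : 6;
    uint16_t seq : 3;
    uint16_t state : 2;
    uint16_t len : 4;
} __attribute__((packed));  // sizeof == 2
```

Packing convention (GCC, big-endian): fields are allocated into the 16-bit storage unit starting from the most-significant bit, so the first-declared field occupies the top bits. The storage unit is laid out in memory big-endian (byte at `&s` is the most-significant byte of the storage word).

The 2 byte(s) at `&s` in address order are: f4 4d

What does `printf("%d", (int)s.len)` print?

[0]=0xf4 [1]=0x4d (big-endian) → word 0xf44d
bank [15+:1] = (word>>15) & 0x1 = 1
addr_hi [9+:6] = (word>>9) & 0x3f = 58
seq [6+:3] = (word>>6) & 0x7 = 1
state [4+:2] = (word>>4) & 0x3 = 0
len [0+:4] = (word>>0) & 0xf = 13  ←

13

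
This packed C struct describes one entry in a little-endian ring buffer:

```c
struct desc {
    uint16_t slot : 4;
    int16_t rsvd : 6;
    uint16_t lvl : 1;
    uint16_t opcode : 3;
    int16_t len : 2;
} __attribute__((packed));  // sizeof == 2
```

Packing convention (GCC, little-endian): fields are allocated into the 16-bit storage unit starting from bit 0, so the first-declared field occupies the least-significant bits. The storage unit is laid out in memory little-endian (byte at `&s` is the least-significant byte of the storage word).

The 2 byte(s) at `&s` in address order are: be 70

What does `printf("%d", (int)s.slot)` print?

14

[0]=0xbe [1]=0x70 (little-endian) → word 0x70be
slot [0+:4] = (word>>0) & 0xf = 14  ←
rsvd [4+:6] = (word>>4) & 0x3f = 11
lvl [10+:1] = (word>>10) & 0x1 = 0
opcode [11+:3] = (word>>11) & 0x7 = 6
len [14+:2] = (word>>14) & 0x3 = 1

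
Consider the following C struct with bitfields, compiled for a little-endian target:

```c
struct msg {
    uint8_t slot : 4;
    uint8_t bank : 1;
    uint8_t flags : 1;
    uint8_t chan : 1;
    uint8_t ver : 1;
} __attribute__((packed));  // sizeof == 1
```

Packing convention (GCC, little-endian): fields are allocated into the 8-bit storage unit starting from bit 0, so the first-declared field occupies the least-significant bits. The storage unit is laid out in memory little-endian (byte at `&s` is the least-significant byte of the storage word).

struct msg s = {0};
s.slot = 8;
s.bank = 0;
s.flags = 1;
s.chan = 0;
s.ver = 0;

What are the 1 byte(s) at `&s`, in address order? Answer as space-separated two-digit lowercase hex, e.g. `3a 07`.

slot:4 = 8 → 0x8 << 0 → word 0x08
bank:1 = 0 → 0x0 << 4 → word 0x08
flags:1 = 1 → 0x1 << 5 → word 0x28
chan:1 = 0 → 0x0 << 6 → word 0x28
ver:1 = 0 → 0x0 << 7 → word 0x28
word = 0x28 → little-endian bytes:
  [0]=0x28

28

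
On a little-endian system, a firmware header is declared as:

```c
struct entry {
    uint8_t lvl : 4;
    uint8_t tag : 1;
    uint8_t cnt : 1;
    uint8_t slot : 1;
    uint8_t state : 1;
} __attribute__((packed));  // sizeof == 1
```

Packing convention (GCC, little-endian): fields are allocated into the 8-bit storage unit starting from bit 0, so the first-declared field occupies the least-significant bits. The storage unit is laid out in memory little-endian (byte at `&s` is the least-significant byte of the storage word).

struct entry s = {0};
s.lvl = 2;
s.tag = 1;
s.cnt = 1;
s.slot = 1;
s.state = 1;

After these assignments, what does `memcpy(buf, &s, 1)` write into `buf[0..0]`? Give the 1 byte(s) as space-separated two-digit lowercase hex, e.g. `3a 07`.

[0+:4] lvl=2 & 0xf = 0x2; word=0x02
[4+:1] tag=1 & 0x1 = 0x1; word=0x12
[5+:1] cnt=1 & 0x1 = 0x1; word=0x32
[6+:1] slot=1 & 0x1 = 0x1; word=0x72
[7+:1] state=1 & 0x1 = 0x1; word=0xf2
word = 0xf2 → little-endian bytes:
  [0]=0xf2

f2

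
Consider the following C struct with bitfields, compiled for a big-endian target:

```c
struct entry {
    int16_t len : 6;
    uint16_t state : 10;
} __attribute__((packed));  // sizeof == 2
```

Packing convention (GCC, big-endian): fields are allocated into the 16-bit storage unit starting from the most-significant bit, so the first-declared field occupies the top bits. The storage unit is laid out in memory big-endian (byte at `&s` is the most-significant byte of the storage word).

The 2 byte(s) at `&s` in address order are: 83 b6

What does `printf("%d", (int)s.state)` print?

950

[0]=0x83 [1]=0xb6 (big-endian) → word 0x83b6
len [10+:6] = (word>>10) & 0x3f = 32
state [0+:10] = (word>>0) & 0x3ff = 950  ←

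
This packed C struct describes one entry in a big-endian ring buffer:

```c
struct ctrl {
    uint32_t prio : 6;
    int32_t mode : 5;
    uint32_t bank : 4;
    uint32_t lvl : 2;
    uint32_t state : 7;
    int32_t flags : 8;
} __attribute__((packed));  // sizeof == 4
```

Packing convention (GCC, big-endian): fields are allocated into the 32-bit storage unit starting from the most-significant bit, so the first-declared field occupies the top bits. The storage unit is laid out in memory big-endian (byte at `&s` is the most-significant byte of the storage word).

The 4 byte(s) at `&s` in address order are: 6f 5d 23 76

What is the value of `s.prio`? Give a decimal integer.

[0]=0x6f [1]=0x5d [2]=0x23 [3]=0x76 (big-endian) → word 0x6f5d2376
prio:6 @ bit 26 → (0x6f5d2376>>26)&0x3f = 0x1b  ←
mode:5 @ bit 21 → (0x6f5d2376>>21)&0x1f = 0x1a
bank:4 @ bit 17 → (0x6f5d2376>>17)&0xf = 0xe
lvl:2 @ bit 15 → (0x6f5d2376>>15)&0x3 = 0x2
state:7 @ bit 8 → (0x6f5d2376>>8)&0x7f = 0x23
flags:8 @ bit 0 → (0x6f5d2376>>0)&0xff = 0x76

27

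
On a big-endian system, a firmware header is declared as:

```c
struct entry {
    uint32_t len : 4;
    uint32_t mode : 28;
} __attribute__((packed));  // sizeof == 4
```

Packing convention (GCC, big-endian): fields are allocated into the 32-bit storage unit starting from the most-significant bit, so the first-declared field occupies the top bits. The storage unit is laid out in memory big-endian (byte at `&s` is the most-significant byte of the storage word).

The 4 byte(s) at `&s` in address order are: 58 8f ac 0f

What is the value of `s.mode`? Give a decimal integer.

[0]=0x58 [1]=0x8f [2]=0xac [3]=0x0f (big-endian) → word 0x588fac0f
len:4 @ bit 28 → (0x588fac0f>>28)&0xf = 0x5
mode:28 @ bit 0 → (0x588fac0f>>0)&0xfffffff = 0x88fac0f  ←

143633423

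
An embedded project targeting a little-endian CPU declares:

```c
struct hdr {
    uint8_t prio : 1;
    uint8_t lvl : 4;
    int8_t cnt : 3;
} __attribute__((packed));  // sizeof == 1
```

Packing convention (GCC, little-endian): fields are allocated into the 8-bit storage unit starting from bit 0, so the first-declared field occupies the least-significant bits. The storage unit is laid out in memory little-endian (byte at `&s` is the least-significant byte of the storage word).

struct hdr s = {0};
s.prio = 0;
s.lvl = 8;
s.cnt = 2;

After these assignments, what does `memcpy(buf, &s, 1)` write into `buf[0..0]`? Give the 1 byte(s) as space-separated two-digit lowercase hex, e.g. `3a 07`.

[0+:1] prio=0 & 0x1 = 0x0; word=0x00
[1+:4] lvl=8 & 0xf = 0x8; word=0x10
[5+:3] cnt=2 & 0x7 = 0x2; word=0x50
word = 0x50 → little-endian bytes:
  [0]=0x50

50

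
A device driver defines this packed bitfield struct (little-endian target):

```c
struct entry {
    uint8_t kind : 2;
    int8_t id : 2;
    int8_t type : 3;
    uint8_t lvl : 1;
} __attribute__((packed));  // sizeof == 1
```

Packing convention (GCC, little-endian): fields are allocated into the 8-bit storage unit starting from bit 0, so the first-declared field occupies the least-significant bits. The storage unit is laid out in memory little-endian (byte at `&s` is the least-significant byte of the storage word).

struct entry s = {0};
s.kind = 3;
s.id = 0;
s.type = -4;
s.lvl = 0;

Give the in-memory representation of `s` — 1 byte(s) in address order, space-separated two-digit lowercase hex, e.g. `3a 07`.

kind:2 = 3 → 0x3 << 0 → word 0x03
id:2 = 0 → 0x0 << 2 → word 0x03
type:3 = -4 → 0x4 << 4 → word 0x43
lvl:1 = 0 → 0x0 << 7 → word 0x43
word = 0x43 → little-endian bytes:
  [0]=0x43

43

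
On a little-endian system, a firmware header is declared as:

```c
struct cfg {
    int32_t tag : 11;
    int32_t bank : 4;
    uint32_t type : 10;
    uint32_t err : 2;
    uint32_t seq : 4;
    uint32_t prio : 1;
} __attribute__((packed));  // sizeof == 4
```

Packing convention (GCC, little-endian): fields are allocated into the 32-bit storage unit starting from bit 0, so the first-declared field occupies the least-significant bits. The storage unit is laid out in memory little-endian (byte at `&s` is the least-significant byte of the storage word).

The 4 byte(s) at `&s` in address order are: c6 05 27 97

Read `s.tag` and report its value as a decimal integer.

[0]=0xc6 [1]=0x05 [2]=0x27 [3]=0x97 (little-endian) → word 0x972705c6
tag [0+:11] = (word>>0) & 0x7ff = 1478  ←
bank [11+:4] = (word>>11) & 0xf = 0
type [15+:10] = (word>>15) & 0x3ff = 590
err [25+:2] = (word>>25) & 0x3 = 3
seq [27+:4] = (word>>27) & 0xf = 2
prio [31+:1] = (word>>31) & 0x1 = 1
tag signed 11b, MSB=1: 1478 - 2048 = -570

-570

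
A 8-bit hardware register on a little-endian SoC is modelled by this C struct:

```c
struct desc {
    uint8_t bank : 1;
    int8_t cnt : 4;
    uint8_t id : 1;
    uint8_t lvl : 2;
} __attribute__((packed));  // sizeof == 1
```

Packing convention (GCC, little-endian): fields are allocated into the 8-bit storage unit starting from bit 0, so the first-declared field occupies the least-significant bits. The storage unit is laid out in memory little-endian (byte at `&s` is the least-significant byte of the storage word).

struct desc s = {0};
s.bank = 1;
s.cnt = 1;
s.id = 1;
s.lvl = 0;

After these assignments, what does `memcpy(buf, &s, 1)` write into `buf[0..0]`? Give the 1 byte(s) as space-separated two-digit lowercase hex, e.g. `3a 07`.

23

bank:1 = 1 → 0x1 << 0 → word 0x01
cnt:4 = 1 → 0x1 << 1 → word 0x03
id:1 = 1 → 0x1 << 5 → word 0x23
lvl:2 = 0 → 0x0 << 6 → word 0x23
word = 0x23 → little-endian bytes:
  [0]=0x23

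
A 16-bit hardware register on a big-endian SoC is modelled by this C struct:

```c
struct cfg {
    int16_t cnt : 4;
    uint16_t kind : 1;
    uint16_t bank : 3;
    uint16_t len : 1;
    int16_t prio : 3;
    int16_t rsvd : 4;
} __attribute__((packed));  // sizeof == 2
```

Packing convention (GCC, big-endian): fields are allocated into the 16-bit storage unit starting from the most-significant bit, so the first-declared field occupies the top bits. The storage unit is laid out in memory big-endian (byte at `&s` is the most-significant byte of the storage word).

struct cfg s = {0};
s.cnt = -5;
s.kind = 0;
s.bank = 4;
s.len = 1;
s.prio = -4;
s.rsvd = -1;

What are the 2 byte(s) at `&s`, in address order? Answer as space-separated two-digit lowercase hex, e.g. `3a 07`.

b4 cf

[12+:4] cnt=-5 & 0xf = 0xb; word=0xb000
[11+:1] kind=0 & 0x1 = 0x0; word=0xb000
[8+:3] bank=4 & 0x7 = 0x4; word=0xb400
[7+:1] len=1 & 0x1 = 0x1; word=0xb480
[4+:3] prio=-4 & 0x7 = 0x4; word=0xb4c0
[0+:4] rsvd=-1 & 0xf = 0xf; word=0xb4cf
word = 0xb4cf → big-endian bytes:
  [0]=0xb4  [1]=0xcf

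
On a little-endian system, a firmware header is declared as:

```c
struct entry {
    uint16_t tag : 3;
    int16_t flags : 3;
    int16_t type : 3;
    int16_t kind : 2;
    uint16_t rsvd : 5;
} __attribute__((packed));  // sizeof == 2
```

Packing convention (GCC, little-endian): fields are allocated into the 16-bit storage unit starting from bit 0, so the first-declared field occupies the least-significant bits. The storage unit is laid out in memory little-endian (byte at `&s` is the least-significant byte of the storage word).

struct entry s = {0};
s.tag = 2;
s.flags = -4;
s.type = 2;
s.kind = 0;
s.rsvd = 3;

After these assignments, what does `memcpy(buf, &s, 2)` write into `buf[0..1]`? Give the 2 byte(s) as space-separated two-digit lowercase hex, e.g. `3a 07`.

tag (3b) val=2 bits=0x2 at bit 0: 0x0002
flags (3b) val=-4 bits=0x4 at bit 3: 0x0022
type (3b) val=2 bits=0x2 at bit 6: 0x00a2
kind (2b) val=0 bits=0x0 at bit 9: 0x00a2
rsvd (5b) val=3 bits=0x3 at bit 11: 0x18a2
word = 0x18a2 → little-endian bytes:
  [0]=0xa2  [1]=0x18

a2 18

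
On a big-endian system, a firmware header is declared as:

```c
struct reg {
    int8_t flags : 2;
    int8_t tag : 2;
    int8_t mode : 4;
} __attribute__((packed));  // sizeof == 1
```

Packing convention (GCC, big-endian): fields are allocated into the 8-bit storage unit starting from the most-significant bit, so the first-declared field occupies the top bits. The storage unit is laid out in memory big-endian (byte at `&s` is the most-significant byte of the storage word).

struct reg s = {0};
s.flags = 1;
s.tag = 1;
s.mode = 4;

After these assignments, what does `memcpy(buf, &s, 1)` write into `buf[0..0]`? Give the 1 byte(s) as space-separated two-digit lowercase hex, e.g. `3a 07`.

[6+:2] flags=1 & 0x3 = 0x1; word=0x40
[4+:2] tag=1 & 0x3 = 0x1; word=0x50
[0+:4] mode=4 & 0xf = 0x4; word=0x54
word = 0x54 → big-endian bytes:
  [0]=0x54

54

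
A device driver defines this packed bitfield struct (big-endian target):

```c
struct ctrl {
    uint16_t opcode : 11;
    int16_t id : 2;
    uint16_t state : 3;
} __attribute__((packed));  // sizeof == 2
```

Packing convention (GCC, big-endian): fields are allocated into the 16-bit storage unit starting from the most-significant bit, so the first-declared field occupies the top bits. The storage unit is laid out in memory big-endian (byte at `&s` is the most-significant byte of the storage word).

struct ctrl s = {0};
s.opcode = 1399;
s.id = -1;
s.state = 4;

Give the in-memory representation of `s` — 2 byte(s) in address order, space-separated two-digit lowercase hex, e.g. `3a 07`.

ae fc

[5+:11] opcode=1399 & 0x7ff = 0x577; word=0xaee0
[3+:2] id=-1 & 0x3 = 0x3; word=0xaef8
[0+:3] state=4 & 0x7 = 0x4; word=0xaefc
word = 0xaefc → big-endian bytes:
  [0]=0xae  [1]=0xfc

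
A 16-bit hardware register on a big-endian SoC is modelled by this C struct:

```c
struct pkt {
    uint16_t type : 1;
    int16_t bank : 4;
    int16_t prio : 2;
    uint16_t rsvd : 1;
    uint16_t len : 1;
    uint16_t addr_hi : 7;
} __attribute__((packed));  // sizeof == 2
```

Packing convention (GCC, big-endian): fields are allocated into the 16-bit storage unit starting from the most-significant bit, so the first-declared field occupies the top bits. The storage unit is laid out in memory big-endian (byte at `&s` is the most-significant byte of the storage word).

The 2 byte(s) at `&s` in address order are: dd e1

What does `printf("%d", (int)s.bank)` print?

-5

[0]=0xdd [1]=0xe1 (big-endian) → word 0xdde1
type [15+:1] = (word>>15) & 0x1 = 1
bank [11+:4] = (word>>11) & 0xf = 11  ←
prio [9+:2] = (word>>9) & 0x3 = 2
rsvd [8+:1] = (word>>8) & 0x1 = 1
len [7+:1] = (word>>7) & 0x1 = 1
addr_hi [0+:7] = (word>>0) & 0x7f = 97
bank signed 4b, MSB=1: 11 - 16 = -5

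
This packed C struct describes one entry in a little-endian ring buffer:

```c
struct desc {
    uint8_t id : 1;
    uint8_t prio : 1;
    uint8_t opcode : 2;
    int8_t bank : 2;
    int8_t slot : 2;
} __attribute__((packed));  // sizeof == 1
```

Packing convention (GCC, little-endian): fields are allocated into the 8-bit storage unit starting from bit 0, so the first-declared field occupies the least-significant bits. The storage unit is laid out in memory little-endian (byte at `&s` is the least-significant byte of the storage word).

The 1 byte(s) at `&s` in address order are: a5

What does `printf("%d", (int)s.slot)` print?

-2

[0]=0xa5 (little-endian) → word 0xa5
id:1 @ bit 0 → (0xa5>>0)&0x1 = 0x1
prio:1 @ bit 1 → (0xa5>>1)&0x1 = 0x0
opcode:2 @ bit 2 → (0xa5>>2)&0x3 = 0x1
bank:2 @ bit 4 → (0xa5>>4)&0x3 = 0x2
slot:2 @ bit 6 → (0xa5>>6)&0x3 = 0x2  ←
slot signed 2b, MSB=1: 2 - 4 = -2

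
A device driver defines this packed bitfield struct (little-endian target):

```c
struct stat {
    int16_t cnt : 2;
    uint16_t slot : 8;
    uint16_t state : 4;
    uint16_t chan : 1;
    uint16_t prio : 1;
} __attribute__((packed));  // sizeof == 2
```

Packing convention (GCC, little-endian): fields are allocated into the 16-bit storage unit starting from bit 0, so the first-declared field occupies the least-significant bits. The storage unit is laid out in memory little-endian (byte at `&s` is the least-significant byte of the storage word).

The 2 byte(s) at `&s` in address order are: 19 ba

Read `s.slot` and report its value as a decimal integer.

134

[0]=0x19 [1]=0xba (little-endian) → word 0xba19
cnt [0+:2] = (word>>0) & 0x3 = 1
slot [2+:8] = (word>>2) & 0xff = 134  ←
state [10+:4] = (word>>10) & 0xf = 14
chan [14+:1] = (word>>14) & 0x1 = 0
prio [15+:1] = (word>>15) & 0x1 = 1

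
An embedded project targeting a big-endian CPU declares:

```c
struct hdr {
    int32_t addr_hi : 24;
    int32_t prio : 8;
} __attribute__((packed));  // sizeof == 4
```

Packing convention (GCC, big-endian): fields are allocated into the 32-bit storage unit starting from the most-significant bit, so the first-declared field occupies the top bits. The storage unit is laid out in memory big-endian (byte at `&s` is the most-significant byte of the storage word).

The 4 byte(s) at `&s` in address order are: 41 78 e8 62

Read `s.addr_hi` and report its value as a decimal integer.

[0]=0x41 [1]=0x78 [2]=0xe8 [3]=0x62 (big-endian) → word 0x4178e862
addr_hi:24 @ bit 8 → (0x4178e862>>8)&0xffffff = 0x4178e8  ←
prio:8 @ bit 0 → (0x4178e862>>0)&0xff = 0x62
addr_hi signed 24b, MSB=0: value = 4290792

4290792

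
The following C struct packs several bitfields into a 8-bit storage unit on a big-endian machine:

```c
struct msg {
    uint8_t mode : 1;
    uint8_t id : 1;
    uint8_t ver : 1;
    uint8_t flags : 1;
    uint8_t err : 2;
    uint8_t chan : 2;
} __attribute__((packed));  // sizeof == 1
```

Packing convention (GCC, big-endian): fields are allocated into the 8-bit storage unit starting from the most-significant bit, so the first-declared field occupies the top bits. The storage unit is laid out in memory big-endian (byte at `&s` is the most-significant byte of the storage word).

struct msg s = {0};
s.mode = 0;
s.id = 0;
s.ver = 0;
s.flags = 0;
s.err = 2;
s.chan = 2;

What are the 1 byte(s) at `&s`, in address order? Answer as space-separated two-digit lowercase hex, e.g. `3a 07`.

[7+:1] mode=0 & 0x1 = 0x0; word=0x00
[6+:1] id=0 & 0x1 = 0x0; word=0x00
[5+:1] ver=0 & 0x1 = 0x0; word=0x00
[4+:1] flags=0 & 0x1 = 0x0; word=0x00
[2+:2] err=2 & 0x3 = 0x2; word=0x08
[0+:2] chan=2 & 0x3 = 0x2; word=0x0a
word = 0x0a → big-endian bytes:
  [0]=0x0a

0a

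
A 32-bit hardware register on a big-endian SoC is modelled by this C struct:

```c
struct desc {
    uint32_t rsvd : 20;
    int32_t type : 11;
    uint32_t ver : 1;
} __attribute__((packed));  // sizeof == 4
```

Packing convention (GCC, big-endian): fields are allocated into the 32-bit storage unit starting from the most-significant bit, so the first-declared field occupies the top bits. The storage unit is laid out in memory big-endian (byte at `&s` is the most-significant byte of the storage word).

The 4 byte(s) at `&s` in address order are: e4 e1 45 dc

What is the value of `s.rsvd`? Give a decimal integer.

937492

[0]=0xe4 [1]=0xe1 [2]=0x45 [3]=0xdc (big-endian) → word 0xe4e145dc
rsvd:20 @ bit 12 → (0xe4e145dc>>12)&0xfffff = 0xe4e14  ←
type:11 @ bit 1 → (0xe4e145dc>>1)&0x7ff = 0x2ee
ver:1 @ bit 0 → (0xe4e145dc>>0)&0x1 = 0x0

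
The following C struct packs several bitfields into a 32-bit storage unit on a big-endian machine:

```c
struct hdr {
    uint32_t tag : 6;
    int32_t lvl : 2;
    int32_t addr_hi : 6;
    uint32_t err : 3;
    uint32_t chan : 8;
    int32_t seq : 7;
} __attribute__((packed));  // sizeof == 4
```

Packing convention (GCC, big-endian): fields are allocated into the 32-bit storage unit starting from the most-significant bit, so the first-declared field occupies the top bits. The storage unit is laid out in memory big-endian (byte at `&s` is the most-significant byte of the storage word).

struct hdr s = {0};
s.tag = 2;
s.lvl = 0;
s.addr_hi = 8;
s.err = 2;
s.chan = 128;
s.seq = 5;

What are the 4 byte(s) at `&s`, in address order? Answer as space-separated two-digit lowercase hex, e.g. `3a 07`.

08 21 40 05

tag:6 = 2 → 0x2 << 26 → word 0x08000000
lvl:2 = 0 → 0x0 << 24 → word 0x08000000
addr_hi:6 = 8 → 0x8 << 18 → word 0x08200000
err:3 = 2 → 0x2 << 15 → word 0x08210000
chan:8 = 128 → 0x80 << 7 → word 0x08214000
seq:7 = 5 → 0x5 << 0 → word 0x08214005
word = 0x08214005 → big-endian bytes:
  [0]=0x08  [1]=0x21  [2]=0x40  [3]=0x05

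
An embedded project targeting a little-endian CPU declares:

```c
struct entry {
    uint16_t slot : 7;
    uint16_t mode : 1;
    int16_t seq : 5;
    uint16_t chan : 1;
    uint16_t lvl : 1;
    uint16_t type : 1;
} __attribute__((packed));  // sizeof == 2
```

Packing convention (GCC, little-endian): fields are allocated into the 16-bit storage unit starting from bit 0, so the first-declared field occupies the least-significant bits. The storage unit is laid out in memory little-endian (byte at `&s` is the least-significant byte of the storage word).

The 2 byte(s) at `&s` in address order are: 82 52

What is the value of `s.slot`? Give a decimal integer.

[0]=0x82 [1]=0x52 (little-endian) → word 0x5282
slot [0+:7] = (word>>0) & 0x7f = 2  ←
mode [7+:1] = (word>>7) & 0x1 = 1
seq [8+:5] = (word>>8) & 0x1f = 18
chan [13+:1] = (word>>13) & 0x1 = 0
lvl [14+:1] = (word>>14) & 0x1 = 1
type [15+:1] = (word>>15) & 0x1 = 0

2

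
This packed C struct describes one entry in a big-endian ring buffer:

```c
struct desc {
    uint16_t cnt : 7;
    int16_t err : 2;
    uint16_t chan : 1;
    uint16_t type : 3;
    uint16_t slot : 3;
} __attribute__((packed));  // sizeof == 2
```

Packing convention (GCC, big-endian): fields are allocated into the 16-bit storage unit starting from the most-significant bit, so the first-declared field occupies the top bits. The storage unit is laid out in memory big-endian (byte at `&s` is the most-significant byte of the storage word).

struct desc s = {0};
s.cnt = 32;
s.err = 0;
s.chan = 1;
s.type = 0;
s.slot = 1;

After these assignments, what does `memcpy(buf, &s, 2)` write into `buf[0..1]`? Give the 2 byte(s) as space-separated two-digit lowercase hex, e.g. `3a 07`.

cnt (7b) val=32 bits=0x20 at bit 9: 0x4000
err (2b) val=0 bits=0x0 at bit 7: 0x4000
chan (1b) val=1 bits=0x1 at bit 6: 0x4040
type (3b) val=0 bits=0x0 at bit 3: 0x4040
slot (3b) val=1 bits=0x1 at bit 0: 0x4041
word = 0x4041 → big-endian bytes:
  [0]=0x40  [1]=0x41

40 41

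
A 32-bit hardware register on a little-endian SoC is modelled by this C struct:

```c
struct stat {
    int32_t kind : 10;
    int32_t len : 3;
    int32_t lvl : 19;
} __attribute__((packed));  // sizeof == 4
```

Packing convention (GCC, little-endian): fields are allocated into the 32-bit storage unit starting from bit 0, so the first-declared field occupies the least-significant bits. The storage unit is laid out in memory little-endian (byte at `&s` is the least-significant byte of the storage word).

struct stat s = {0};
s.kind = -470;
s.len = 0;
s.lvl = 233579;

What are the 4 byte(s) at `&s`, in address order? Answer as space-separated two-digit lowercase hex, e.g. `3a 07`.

kind (10b) val=-470 bits=0x22a at bit 0: 0x0000022a
len (3b) val=0 bits=0x0 at bit 10: 0x0000022a
lvl (19b) val=233579 bits=0x3906b at bit 13: 0x720d622a
word = 0x720d622a → little-endian bytes:
  [0]=0x2a  [1]=0x62  [2]=0x0d  [3]=0x72

2a 62 0d 72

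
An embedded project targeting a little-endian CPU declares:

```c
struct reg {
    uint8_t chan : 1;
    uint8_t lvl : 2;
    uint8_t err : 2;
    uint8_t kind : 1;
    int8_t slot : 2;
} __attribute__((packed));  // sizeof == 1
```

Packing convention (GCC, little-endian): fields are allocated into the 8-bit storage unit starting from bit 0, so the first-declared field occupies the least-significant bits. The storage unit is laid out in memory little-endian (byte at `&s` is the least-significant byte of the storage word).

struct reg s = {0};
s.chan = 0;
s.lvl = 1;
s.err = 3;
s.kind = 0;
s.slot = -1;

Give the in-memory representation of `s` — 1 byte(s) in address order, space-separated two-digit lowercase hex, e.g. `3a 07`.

da

[0+:1] chan=0 & 0x1 = 0x0; word=0x00
[1+:2] lvl=1 & 0x3 = 0x1; word=0x02
[3+:2] err=3 & 0x3 = 0x3; word=0x1a
[5+:1] kind=0 & 0x1 = 0x0; word=0x1a
[6+:2] slot=-1 & 0x3 = 0x3; word=0xda
word = 0xda → little-endian bytes:
  [0]=0xda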